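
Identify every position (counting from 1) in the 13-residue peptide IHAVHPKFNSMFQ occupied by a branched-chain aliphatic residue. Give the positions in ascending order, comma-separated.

Matching residues: I1, V4.

1, 4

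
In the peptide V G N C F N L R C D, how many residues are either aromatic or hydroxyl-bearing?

1

Aromatic: F, W, Y. Hydroxyl-bearing: S, T, Y.
Aromatic residues here: F5 (1).
Hydroxyl-bearing residues here: none (0).
(Y belongs to both groups, but none appear in this sequence.) Total = 1 + 0 = 1.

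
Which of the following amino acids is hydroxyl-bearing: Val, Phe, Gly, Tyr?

The –OH-bearing residues are Ser, Thr (aliphatic alcohols), and Tyr (phenol).
Of the listed options, only Tyr belongs to this group.

Tyr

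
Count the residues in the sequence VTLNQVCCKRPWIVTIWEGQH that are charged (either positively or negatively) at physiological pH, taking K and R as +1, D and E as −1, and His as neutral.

3

Charged side chains at pH ~7.4: K, R (positive); D, E (negative).
Matching residues: K9, R10, E18.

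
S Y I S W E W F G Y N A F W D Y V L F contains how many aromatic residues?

9

F, W, and Y each carry an aromatic ring on the side chain.
Matching residues: Y2, W5, W7, F8, Y10, F13, W14, Y16, F19.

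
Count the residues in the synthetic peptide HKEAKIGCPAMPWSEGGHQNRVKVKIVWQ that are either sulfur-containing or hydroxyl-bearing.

3

Sulfur-containing: C, M. Hydroxyl-bearing: S, T, Y.
Sulfur-containing residues here: C8, M11 (2).
Hydroxyl-bearing residues here: S14 (1).
The two groups share no amino acid, so total = 2 + 1 = 3.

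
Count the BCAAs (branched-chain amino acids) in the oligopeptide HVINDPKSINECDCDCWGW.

3

Valine (V), leucine (L), and isoleucine (I) are the branched-chain amino acids.
Matching residues: V2, I3, I9.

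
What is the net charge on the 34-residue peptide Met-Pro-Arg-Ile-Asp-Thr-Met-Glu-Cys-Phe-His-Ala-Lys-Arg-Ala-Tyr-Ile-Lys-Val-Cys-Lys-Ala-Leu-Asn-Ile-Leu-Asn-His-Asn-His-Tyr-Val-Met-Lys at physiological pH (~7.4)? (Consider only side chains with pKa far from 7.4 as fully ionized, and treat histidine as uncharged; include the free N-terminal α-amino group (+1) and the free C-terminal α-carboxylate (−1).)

The side chains ionized at physiological pH are Lys/Arg (+1) and Asp/Glu (−1); with His treated as neutral, nothing else contributes.
Positive (K, R): Arg3, Lys13, Arg14, Lys18, Lys21, Lys34 → +6.
Negative (D, E): Asp5, Glu8 → −2.
The N-terminus (+1) and C-terminus (−1) cancel.
Net charge = (+6) + (−2) = +4.

+4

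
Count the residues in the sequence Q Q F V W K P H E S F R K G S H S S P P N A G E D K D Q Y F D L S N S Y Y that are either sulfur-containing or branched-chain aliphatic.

2

Sulfur-containing: C, M. Branched-chain aliphatic: I, L, V.
Sulfur-containing residues here: none (0).
Branched-chain aliphatic residues here: V4, L32 (2).
The two groups share no amino acid, so total = 0 + 2 = 2.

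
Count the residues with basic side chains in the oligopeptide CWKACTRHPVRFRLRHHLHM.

9

The basic amino acids are Lys (K), Arg (R), and His (H).
Matching residues: K3, R7, H8, R11, R13, R15, H16, H17, H19.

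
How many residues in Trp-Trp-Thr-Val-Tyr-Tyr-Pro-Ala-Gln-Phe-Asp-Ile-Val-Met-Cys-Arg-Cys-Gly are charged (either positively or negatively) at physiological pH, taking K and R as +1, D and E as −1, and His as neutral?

Charged side chains at pH ~7.4: K, R (positive); D, E (negative).
Matching residues: Asp11, Arg16.

2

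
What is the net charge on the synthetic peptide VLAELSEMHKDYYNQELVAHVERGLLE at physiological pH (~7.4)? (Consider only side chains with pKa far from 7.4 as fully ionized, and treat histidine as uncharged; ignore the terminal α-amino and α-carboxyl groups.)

At pH ~7.4 the Lys and Arg side chains are protonated (+1), the Asp and Glu side chains are deprotonated (−1), and with His taken as neutral all other side chains carry no charge.
Positive (K, R): K10, R23 → +2.
Negative (D, E): E4, E7, D11, E16, E22, E27 → −6.
Net charge = (+2) + (−6) = −4.

-4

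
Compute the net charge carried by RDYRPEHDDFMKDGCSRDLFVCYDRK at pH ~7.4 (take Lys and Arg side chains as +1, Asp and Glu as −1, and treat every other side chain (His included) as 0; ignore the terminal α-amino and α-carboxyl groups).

-1

Positive (K, R): R1, R4, K12, R17, R25, K26 → +6.
Negative (D, E): D2, E6, D8, D9, D13, D18, D24 → −7.
Net charge = (+6) + (−7) = −1.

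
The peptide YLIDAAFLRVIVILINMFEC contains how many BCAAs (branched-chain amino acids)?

Valine (V), leucine (L), and isoleucine (I) are the branched-chain amino acids.
Matching residues: L2, I3, L8, V10, I11, V12, I13, L14, I15.

9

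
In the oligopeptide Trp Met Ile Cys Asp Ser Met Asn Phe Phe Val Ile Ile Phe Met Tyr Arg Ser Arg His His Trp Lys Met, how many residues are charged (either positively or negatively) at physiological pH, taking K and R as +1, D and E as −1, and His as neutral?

4

Charged side chains at pH ~7.4: K, R (positive); D, E (negative).
Matching residues: Asp5, Arg17, Arg19, Lys23.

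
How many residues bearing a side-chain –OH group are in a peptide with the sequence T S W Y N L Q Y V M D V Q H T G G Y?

6

S, T, and Y are the three residues with a side-chain hydroxyl.
Matching residues: T1, S2, Y4, Y8, T15, Y18.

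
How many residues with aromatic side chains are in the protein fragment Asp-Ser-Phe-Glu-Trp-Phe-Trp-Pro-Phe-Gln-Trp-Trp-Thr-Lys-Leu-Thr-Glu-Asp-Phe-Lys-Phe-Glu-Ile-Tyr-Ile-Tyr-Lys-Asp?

The aromatic amino acids are Phe (F, benzyl), Trp (W, indole), and Tyr (Y, phenol).
Matching residues: Phe3, Trp5, Phe6, Trp7, Phe9, Trp11, Trp12, Phe19, Phe21, Tyr24, Tyr26.

11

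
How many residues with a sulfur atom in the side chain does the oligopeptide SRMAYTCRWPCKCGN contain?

4

Only Cys (C) and Met (M) have a sulfur atom in the side chain.
Matching residues: M3, C7, C11, C13.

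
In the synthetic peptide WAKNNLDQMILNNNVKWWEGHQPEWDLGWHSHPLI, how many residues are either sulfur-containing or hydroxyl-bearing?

2

Sulfur-containing: C, M. Hydroxyl-bearing: S, T, Y.
Sulfur-containing residues here: M9 (1).
Hydroxyl-bearing residues here: S31 (1).
The two groups share no amino acid, so total = 1 + 1 = 2.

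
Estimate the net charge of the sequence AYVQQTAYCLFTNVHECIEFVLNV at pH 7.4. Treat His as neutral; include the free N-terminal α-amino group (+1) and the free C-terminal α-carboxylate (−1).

-2

Near pH 7.4, K and R contribute +1 each, D and E contribute −1 each, and every other side chain (His included, as stated) is uncharged.
Positive (K, R): none → +0.
Negative (D, E): E16, E19 → −2.
The N-terminus (+1) and C-terminus (−1) cancel.
Net charge = (+0) + (−2) = −2.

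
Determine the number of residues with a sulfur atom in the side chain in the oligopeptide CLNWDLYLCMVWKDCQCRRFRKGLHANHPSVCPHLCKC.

Only Cys (C) and Met (M) have a sulfur atom in the side chain.
Matching residues: C1, C9, M10, C15, C17, C32, C36, C38.

8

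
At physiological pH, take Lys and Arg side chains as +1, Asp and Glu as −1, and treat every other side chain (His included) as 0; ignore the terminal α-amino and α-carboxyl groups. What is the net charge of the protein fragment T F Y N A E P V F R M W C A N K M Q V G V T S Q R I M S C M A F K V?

+3

Positive (K, R): R10, K16, R25, K33 → +4.
Negative (D, E): E6 → −1.
Net charge = (+4) + (−1) = +3.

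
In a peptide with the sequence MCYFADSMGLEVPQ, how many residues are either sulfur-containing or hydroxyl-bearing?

Sulfur-containing: C, M. Hydroxyl-bearing: S, T, Y.
Sulfur-containing residues here: M1, C2, M8 (3).
Hydroxyl-bearing residues here: Y3, S7 (2).
The two groups share no amino acid, so total = 3 + 2 = 5.

5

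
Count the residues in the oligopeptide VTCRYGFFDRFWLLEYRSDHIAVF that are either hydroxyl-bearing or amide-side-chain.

4

Hydroxyl-bearing: S, T, Y. Amide-side-chain: N, Q.
Hydroxyl-bearing residues here: T2, Y5, Y16, S18 (4).
Amide-side-chain residues here: none (0).
The two groups share no amino acid, so total = 4 + 0 = 4.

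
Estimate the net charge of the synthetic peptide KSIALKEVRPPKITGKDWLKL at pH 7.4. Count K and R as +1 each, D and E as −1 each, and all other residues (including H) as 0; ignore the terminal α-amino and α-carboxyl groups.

Positive (K, R): K1, K6, R9, K12, K16, K20 → +6.
Negative (D, E): E7, D17 → −2.
Net charge = (+6) + (−2) = +4.

+4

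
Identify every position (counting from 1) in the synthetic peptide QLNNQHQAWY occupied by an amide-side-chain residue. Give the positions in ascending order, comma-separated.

1, 3, 4, 5, 7

Matching residues: Q1, N3, N4, Q5, Q7.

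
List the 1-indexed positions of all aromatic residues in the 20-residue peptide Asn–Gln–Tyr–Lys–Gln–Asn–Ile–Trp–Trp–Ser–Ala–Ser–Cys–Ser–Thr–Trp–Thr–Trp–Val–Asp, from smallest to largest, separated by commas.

The aromatic amino acids are Phe (F, benzyl), Trp (W, indole), and Tyr (Y, phenol).
Matching residues: Tyr3, Trp8, Trp9, Trp16, Trp18.

3, 8, 9, 16, 18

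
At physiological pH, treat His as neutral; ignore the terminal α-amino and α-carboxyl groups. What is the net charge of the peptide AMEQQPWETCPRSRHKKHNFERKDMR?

At pH ~7.4 the Lys and Arg side chains are protonated (+1), the Asp and Glu side chains are deprotonated (−1), and with His taken as neutral all other side chains carry no charge.
Positive (K, R): R12, R14, K16, K17, R22, K23, R26 → +7.
Negative (D, E): E3, E8, E21, D24 → −4.
Net charge = (+7) + (−4) = +3.

+3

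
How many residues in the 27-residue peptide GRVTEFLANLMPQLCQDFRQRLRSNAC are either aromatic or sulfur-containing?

5

Aromatic: F, W, Y. Sulfur-containing: C, M.
Aromatic residues here: F6, F18 (2).
Sulfur-containing residues here: M11, C15, C27 (3).
The two groups share no amino acid, so total = 2 + 3 = 5.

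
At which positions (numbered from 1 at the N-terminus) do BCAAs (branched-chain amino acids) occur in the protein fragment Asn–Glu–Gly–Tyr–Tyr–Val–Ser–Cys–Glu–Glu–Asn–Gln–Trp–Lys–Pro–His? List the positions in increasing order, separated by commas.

6

The BCAAs are Val, Leu, and Ile — aliphatic side chains with a branch point.
Matching residues: Val6.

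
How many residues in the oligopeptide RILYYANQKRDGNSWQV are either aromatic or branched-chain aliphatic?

6

Aromatic: F, W, Y. Branched-chain aliphatic: I, L, V.
Aromatic residues here: Y4, Y5, W15 (3).
Branched-chain aliphatic residues here: I2, L3, V17 (3).
The two groups share no amino acid, so total = 3 + 3 = 6.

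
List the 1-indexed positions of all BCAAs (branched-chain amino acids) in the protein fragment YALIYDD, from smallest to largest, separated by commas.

V, L, and I make up the branched-chain aliphatic group.
Matching residues: L3, I4.

3, 4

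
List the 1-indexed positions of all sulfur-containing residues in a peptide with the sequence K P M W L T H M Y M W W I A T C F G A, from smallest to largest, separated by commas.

Only Cys (C) and Met (M) have a sulfur atom in the side chain.
Matching residues: M3, M8, M10, C16.

3, 8, 10, 16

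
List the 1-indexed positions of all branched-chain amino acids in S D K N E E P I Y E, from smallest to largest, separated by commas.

V, L, and I make up the branched-chain aliphatic group.
Matching residues: I8.

8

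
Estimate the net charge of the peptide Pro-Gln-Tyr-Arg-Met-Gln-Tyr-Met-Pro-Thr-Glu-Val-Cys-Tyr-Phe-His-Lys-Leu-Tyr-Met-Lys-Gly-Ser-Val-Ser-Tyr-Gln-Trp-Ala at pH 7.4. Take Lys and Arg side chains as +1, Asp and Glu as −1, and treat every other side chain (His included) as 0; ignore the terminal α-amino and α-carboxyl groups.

Positive (K, R): Arg4, Lys17, Lys21 → +3.
Negative (D, E): Glu11 → −1.
Net charge = (+3) + (−1) = +2.

+2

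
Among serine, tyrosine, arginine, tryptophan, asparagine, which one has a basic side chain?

arginine

Lysine (K), arginine (R), and histidine (H) have basic, nitrogen-containing side chains.
Of the listed options, only arginine belongs to this group.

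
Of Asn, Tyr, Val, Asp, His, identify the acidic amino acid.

Asp

Only D (aspartate) and E (glutamate) carry a side-chain carboxylic acid.
Of the listed options, only Asp belongs to this group.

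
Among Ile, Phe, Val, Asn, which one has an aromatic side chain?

The aromatic amino acids are Phe (F, benzyl), Trp (W, indole), and Tyr (Y, phenol).
Of the listed options, only Phe belongs to this group.

Phe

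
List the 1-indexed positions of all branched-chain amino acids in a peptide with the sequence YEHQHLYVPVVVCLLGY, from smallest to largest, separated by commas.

6, 8, 10, 11, 12, 14, 15

Valine (V), leucine (L), and isoleucine (I) are the branched-chain amino acids.
Matching residues: L6, V8, V10, V11, V12, L14, L15.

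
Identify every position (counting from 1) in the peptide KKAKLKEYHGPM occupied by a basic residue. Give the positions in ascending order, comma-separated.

Matching residues: K1, K2, K4, K6, H9.

1, 2, 4, 6, 9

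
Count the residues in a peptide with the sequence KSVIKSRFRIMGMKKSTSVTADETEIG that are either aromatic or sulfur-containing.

Aromatic: F, W, Y. Sulfur-containing: C, M.
Aromatic residues here: F8 (1).
Sulfur-containing residues here: M11, M13 (2).
The two groups share no amino acid, so total = 1 + 2 = 3.

3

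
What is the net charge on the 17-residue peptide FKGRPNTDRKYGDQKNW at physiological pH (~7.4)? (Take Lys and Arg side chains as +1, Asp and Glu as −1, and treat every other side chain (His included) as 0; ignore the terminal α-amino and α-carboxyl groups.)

Positive (K, R): K2, R4, R9, K10, K15 → +5.
Negative (D, E): D8, D13 → −2.
Net charge = (+5) + (−2) = +3.

+3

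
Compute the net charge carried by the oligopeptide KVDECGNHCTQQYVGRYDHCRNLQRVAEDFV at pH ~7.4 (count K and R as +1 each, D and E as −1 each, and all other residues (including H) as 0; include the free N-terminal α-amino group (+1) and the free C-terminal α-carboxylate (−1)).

Positive (K, R): K1, R16, R21, R25 → +4.
Negative (D, E): D3, E4, D18, E28, D29 → −5.
The N-terminus (+1) and C-terminus (−1) cancel.
Net charge = (+4) + (−5) = −1.

-1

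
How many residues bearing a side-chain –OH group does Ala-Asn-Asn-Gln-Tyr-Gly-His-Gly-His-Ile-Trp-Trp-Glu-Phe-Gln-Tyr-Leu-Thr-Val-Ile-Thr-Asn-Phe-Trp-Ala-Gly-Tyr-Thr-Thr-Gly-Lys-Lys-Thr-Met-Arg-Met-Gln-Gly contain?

S, T, and Y are the three residues with a side-chain hydroxyl.
Matching residues: Tyr5, Tyr16, Thr18, Thr21, Tyr27, Thr28, Thr29, Thr33.

8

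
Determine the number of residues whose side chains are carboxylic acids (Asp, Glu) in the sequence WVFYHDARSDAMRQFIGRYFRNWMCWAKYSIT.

2

Matching residues: D6, D10.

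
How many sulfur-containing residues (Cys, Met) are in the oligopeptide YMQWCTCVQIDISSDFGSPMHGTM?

5

Matching residues: M2, C5, C7, M20, M24.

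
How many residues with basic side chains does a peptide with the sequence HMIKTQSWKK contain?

The basic amino acids are Lys (K), Arg (R), and His (H).
Matching residues: H1, K4, K9, K10.

4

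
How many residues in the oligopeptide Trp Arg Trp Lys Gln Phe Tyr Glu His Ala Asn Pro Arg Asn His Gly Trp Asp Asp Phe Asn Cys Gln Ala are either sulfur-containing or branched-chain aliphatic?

Sulfur-containing: C, M. Branched-chain aliphatic: I, L, V.
Sulfur-containing residues here: Cys22 (1).
Branched-chain aliphatic residues here: none (0).
The two groups share no amino acid, so total = 1 + 0 = 1.

1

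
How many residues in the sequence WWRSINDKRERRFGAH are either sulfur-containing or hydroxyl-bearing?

Sulfur-containing: C, M. Hydroxyl-bearing: S, T, Y.
Sulfur-containing residues here: none (0).
Hydroxyl-bearing residues here: S4 (1).
The two groups share no amino acid, so total = 0 + 1 = 1.

1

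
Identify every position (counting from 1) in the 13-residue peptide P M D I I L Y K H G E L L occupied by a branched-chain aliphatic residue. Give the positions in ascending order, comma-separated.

The BCAAs are Val, Leu, and Ile — aliphatic side chains with a branch point.
Matching residues: I4, I5, L6, L12, L13.

4, 5, 6, 12, 13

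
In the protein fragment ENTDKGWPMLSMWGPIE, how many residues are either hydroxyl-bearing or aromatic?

4

Hydroxyl-bearing: S, T, Y. Aromatic: F, W, Y.
Hydroxyl-bearing residues here: T3, S11 (2).
Aromatic residues here: W7, W13 (2).
(Y belongs to both groups, but none appear in this sequence.) Total = 2 + 2 = 4.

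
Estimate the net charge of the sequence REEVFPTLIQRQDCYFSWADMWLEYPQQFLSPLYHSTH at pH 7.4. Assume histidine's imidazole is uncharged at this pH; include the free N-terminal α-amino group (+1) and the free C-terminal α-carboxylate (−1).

The side chains ionized at physiological pH are Lys/Arg (+1) and Asp/Glu (−1); with His treated as neutral, nothing else contributes.
Positive (K, R): R1, R11 → +2.
Negative (D, E): E2, E3, D13, D20, E24 → −5.
The N-terminus (+1) and C-terminus (−1) cancel.
Net charge = (+2) + (−5) = −3.

-3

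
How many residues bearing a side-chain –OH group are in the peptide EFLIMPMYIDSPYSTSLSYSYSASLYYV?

The –OH-bearing residues are Ser, Thr (aliphatic alcohols), and Tyr (phenol).
Matching residues: Y8, S11, Y13, S14, T15, S16, S18, Y19, S20, Y21, S22, S24, Y26, Y27.

14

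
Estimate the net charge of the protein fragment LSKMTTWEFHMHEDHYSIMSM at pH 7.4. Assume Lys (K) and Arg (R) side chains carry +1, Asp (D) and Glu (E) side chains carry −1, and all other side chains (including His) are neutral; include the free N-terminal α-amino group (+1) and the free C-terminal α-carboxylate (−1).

-2

Positive (K, R): K3 → +1.
Negative (D, E): E8, E13, D14 → −3.
The N-terminus (+1) and C-terminus (−1) cancel.
Net charge = (+1) + (−3) = −2.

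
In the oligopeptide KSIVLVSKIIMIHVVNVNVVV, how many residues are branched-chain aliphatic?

Valine (V), leucine (L), and isoleucine (I) are the branched-chain amino acids.
Matching residues: I3, V4, L5, V6, I9, I10, I12, V14, V15, V17, V19, V20, V21.

13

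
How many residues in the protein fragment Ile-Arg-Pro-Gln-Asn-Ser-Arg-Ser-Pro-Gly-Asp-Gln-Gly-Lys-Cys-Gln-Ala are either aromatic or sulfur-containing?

1

Aromatic: F, W, Y. Sulfur-containing: C, M.
Aromatic residues here: none (0).
Sulfur-containing residues here: Cys15 (1).
The two groups share no amino acid, so total = 0 + 1 = 1.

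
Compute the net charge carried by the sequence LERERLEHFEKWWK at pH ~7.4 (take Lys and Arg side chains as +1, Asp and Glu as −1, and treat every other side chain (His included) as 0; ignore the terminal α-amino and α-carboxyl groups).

0

Positive (K, R): R3, R5, K11, K14 → +4.
Negative (D, E): E2, E4, E7, E10 → −4.
Net charge = (+4) + (−4) = 0.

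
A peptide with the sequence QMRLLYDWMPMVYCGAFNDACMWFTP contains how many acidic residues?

2

Aspartate (D) and glutamate (E) have carboxylic-acid side chains and are the acidic amino acids.
Matching residues: D7, D19.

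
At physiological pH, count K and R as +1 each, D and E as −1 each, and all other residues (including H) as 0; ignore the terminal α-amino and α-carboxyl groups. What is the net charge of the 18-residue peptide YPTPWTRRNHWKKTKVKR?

Positive (K, R): R7, R8, K12, K13, K15, K17, R18 → +7.
Negative (D, E): none → −0.
Net charge = (+7) + (−0) = +7.

+7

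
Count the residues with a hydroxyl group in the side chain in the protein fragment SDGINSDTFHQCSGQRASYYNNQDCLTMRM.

The –OH-bearing residues are Ser, Thr (aliphatic alcohols), and Tyr (phenol).
Matching residues: S1, S6, T8, S13, S18, Y19, Y20, T27.

8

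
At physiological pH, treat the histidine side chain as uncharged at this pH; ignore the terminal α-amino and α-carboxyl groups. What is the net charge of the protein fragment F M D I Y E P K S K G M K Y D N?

The side chains ionized at physiological pH are Lys/Arg (+1) and Asp/Glu (−1); with His treated as neutral, nothing else contributes.
Positive (K, R): K8, K10, K13 → +3.
Negative (D, E): D3, E6, D15 → −3.
Net charge = (+3) + (−3) = 0.

0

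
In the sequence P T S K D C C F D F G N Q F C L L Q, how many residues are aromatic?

The aromatic amino acids are Phe (F, benzyl), Trp (W, indole), and Tyr (Y, phenol).
Matching residues: F8, F10, F14.

3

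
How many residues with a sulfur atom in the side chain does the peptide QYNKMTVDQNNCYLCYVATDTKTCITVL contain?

Only Cys (C) and Met (M) have a sulfur atom in the side chain.
Matching residues: M5, C12, C15, C24.

4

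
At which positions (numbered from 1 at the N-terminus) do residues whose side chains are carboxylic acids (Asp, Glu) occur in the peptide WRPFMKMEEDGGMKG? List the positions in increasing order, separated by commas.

Matching residues: E8, E9, D10.

8, 9, 10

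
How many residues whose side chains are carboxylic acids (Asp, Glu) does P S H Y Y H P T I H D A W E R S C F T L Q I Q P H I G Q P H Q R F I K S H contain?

Matching residues: D11, E14.

2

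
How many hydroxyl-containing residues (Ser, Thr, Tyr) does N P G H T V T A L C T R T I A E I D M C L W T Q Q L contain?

Matching residues: T5, T7, T11, T13, T23.

5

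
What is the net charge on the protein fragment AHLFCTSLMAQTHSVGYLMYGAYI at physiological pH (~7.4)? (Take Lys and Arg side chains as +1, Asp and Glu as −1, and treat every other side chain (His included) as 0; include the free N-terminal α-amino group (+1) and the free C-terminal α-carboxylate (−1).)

0

Positive (K, R): none → +0.
Negative (D, E): none → −0.
The N-terminus (+1) and C-terminus (−1) cancel.
Net charge = (+0) + (−0) = 0.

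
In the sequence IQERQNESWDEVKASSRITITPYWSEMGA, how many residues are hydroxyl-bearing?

7

S, T, and Y are the three residues with a side-chain hydroxyl.
Matching residues: S8, S15, S16, T19, T21, Y23, S25.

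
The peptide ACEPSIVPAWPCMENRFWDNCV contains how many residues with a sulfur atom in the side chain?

4

Cysteine (C, thiol) and methionine (M, thioether) are the two sulfur-containing amino acids.
Matching residues: C2, C12, M13, C21.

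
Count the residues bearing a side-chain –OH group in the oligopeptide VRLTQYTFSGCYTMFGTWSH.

The –OH-bearing residues are Ser, Thr (aliphatic alcohols), and Tyr (phenol).
Matching residues: T4, Y6, T7, S9, Y12, T13, T17, S19.

8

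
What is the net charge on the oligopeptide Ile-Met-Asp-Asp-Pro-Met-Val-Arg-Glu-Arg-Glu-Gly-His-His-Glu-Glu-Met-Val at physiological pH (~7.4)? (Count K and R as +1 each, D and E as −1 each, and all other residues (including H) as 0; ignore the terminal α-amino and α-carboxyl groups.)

Positive (K, R): Arg8, Arg10 → +2.
Negative (D, E): Asp3, Asp4, Glu9, Glu11, Glu15, Glu16 → −6.
Net charge = (+2) + (−6) = −4.

-4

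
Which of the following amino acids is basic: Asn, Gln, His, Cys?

The basic amino acids are Lys (K), Arg (R), and His (H).
Of the listed options, only His belongs to this group.

His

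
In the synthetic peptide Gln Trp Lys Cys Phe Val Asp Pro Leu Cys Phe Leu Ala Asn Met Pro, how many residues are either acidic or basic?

Acidic: D, E. Basic: H, K, R.
Acidic residues here: Asp7 (1).
Basic residues here: Lys3 (1).
The two groups share no amino acid, so total = 1 + 1 = 2.

2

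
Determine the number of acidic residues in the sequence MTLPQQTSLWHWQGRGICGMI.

The acidic residues are Asp (D) and Glu (E), whose side chains end in a carboxylate group.
None of the 21 residues belong to this group.

0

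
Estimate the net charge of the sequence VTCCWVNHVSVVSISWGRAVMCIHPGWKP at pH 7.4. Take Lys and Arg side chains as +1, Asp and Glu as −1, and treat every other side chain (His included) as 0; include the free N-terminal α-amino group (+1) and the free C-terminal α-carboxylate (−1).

Positive (K, R): R18, K28 → +2.
Negative (D, E): none → −0.
The N-terminus (+1) and C-terminus (−1) cancel.
Net charge = (+2) + (−0) = +2.

+2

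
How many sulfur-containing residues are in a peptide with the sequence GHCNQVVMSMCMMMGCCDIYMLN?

10

Only Cys (C) and Met (M) have a sulfur atom in the side chain.
Matching residues: C3, M8, M10, C11, M12, M13, M14, C16, C17, M21.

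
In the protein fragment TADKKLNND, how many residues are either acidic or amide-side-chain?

4

Acidic: D, E. Amide-side-chain: N, Q.
Acidic residues here: D3, D9 (2).
Amide-side-chain residues here: N7, N8 (2).
The two groups share no amino acid, so total = 2 + 2 = 4.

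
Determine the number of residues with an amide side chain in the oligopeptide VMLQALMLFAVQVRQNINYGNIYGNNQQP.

10

Only N (asparagine) and Q (glutamine) carry a side-chain carboxamide.
Matching residues: Q4, Q12, Q15, N16, N18, N21, N25, N26, Q27, Q28.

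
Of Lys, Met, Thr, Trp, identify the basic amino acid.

Lys

Lysine (K), arginine (R), and histidine (H) have basic, nitrogen-containing side chains.
Of the listed options, only Lys belongs to this group.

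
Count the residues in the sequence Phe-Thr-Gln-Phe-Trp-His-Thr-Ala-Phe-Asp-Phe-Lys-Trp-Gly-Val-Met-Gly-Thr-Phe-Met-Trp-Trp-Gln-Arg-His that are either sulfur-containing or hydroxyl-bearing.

Sulfur-containing: C, M. Hydroxyl-bearing: S, T, Y.
Sulfur-containing residues here: Met16, Met20 (2).
Hydroxyl-bearing residues here: Thr2, Thr7, Thr18 (3).
The two groups share no amino acid, so total = 2 + 3 = 5.

5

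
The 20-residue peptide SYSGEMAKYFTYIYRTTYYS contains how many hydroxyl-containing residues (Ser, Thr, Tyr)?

12

Matching residues: S1, Y2, S3, Y9, T11, Y12, Y14, T16, T17, Y18, Y19, S20.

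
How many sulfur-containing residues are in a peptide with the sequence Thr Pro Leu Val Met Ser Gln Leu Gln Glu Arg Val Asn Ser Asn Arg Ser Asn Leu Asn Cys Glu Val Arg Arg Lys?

2

Only Cys (C) and Met (M) have a sulfur atom in the side chain.
Matching residues: Met5, Cys21.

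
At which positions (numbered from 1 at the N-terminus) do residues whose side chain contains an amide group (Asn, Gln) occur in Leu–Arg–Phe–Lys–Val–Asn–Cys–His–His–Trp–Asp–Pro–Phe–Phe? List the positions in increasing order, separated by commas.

Matching residues: Asn6.

6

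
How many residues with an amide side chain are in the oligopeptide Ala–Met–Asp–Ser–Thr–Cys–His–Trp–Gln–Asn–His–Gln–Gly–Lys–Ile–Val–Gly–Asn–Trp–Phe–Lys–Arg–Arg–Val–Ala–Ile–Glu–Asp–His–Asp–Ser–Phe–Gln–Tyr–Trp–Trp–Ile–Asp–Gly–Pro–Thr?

5

The amide-side-chain residues are Asn (N) and Gln (Q).
Matching residues: Gln9, Asn10, Gln12, Asn18, Gln33.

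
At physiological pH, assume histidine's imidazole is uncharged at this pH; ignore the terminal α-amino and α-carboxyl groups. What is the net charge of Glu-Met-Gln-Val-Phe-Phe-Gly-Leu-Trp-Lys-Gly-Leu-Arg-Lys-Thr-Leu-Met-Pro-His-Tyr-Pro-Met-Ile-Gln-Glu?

The side chains ionized at physiological pH are Lys/Arg (+1) and Asp/Glu (−1); with His treated as neutral, nothing else contributes.
Positive (K, R): Lys10, Arg13, Lys14 → +3.
Negative (D, E): Glu1, Glu25 → −2.
Net charge = (+3) + (−2) = +1.

+1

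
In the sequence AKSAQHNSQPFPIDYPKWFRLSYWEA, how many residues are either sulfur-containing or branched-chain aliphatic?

2

Sulfur-containing: C, M. Branched-chain aliphatic: I, L, V.
Sulfur-containing residues here: none (0).
Branched-chain aliphatic residues here: I13, L21 (2).
The two groups share no amino acid, so total = 0 + 2 = 2.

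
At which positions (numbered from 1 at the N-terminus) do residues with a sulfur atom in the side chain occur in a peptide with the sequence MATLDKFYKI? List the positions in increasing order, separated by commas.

The sulfur-bearing residues are cysteine (–SH) and methionine (–S–CH₃).
Matching residues: M1.

1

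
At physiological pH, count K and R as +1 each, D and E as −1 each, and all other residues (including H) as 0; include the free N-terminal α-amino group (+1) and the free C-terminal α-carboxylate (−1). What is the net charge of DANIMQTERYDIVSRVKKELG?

0

Positive (K, R): R9, R15, K17, K18 → +4.
Negative (D, E): D1, E8, D11, E19 → −4.
The N-terminus (+1) and C-terminus (−1) cancel.
Net charge = (+4) + (−4) = 0.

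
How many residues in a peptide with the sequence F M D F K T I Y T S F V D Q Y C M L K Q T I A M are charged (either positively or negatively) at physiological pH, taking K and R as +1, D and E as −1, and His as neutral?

4

Charged side chains at pH ~7.4: K, R (positive); D, E (negative).
Matching residues: D3, K5, D13, K19.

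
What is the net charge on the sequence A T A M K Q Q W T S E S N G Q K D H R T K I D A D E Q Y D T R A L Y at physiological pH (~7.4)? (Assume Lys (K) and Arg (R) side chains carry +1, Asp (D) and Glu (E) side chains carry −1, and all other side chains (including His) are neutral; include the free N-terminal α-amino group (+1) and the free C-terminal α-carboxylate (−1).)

-1

Positive (K, R): K5, K16, R19, K21, R31 → +5.
Negative (D, E): E11, D17, D23, D25, E26, D29 → −6.
The N-terminus (+1) and C-terminus (−1) cancel.
Net charge = (+5) + (−6) = −1.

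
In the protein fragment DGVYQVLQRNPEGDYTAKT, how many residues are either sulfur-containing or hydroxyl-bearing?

4

Sulfur-containing: C, M. Hydroxyl-bearing: S, T, Y.
Sulfur-containing residues here: none (0).
Hydroxyl-bearing residues here: Y4, Y15, T16, T19 (4).
The two groups share no amino acid, so total = 0 + 4 = 4.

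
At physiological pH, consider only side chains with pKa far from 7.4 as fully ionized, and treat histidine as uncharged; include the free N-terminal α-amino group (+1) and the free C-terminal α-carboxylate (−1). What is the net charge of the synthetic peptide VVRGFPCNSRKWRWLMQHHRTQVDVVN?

+4

Near pH 7.4, K and R contribute +1 each, D and E contribute −1 each, and every other side chain (His included, as stated) is uncharged.
Positive (K, R): R3, R10, K11, R13, R20 → +5.
Negative (D, E): D24 → −1.
The N-terminus (+1) and C-terminus (−1) cancel.
Net charge = (+5) + (−1) = +4.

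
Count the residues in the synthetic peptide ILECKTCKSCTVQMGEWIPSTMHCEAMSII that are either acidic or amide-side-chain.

Acidic: D, E. Amide-side-chain: N, Q.
Acidic residues here: E3, E16, E25 (3).
Amide-side-chain residues here: Q13 (1).
The two groups share no amino acid, so total = 3 + 1 = 4.

4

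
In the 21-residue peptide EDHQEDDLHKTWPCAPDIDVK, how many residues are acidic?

The acidic residues are Asp (D) and Glu (E), whose side chains end in a carboxylate group.
Matching residues: E1, D2, E5, D6, D7, D17, D19.

7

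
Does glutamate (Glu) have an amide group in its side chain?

Only N (asparagine) and Q (glutamine) carry a side-chain carboxamide.
Glutamate is not in this group.

No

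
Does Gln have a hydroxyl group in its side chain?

No

S, T, and Y are the three residues with a side-chain hydroxyl.
Glutamine is not in this group.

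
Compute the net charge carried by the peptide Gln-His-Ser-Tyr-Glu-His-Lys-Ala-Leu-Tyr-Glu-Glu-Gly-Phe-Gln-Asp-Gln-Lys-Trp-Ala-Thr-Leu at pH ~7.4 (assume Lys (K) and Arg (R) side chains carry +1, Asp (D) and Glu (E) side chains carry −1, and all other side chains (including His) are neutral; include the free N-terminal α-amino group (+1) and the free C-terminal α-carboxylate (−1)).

-2

Positive (K, R): Lys7, Lys18 → +2.
Negative (D, E): Glu5, Glu11, Glu12, Asp16 → −4.
The N-terminus (+1) and C-terminus (−1) cancel.
Net charge = (+2) + (−4) = −2.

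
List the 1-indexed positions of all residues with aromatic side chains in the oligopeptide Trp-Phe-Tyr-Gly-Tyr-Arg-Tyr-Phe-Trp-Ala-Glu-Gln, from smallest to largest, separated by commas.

1, 2, 3, 5, 7, 8, 9

Phenylalanine (F), tryptophan (W), and tyrosine (Y) have aromatic ring side chains.
Matching residues: Trp1, Phe2, Tyr3, Tyr5, Tyr7, Phe8, Trp9.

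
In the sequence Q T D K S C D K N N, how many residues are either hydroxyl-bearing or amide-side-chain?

5

Hydroxyl-bearing: S, T, Y. Amide-side-chain: N, Q.
Hydroxyl-bearing residues here: T2, S5 (2).
Amide-side-chain residues here: Q1, N9, N10 (3).
The two groups share no amino acid, so total = 2 + 3 = 5.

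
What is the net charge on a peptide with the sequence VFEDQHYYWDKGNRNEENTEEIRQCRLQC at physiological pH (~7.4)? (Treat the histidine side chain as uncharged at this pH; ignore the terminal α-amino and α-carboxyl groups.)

At pH ~7.4 the Lys and Arg side chains are protonated (+1), the Asp and Glu side chains are deprotonated (−1), and with His taken as neutral all other side chains carry no charge.
Positive (K, R): K11, R14, R23, R26 → +4.
Negative (D, E): E3, D4, D10, E16, E17, E20, E21 → −7.
Net charge = (+4) + (−7) = −3.

-3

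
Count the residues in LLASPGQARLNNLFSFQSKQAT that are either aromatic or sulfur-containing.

2

Aromatic: F, W, Y. Sulfur-containing: C, M.
Aromatic residues here: F14, F16 (2).
Sulfur-containing residues here: none (0).
The two groups share no amino acid, so total = 2 + 0 = 2.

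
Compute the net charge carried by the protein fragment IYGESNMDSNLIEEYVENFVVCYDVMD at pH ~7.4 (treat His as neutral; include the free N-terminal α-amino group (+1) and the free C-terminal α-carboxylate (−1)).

The side chains ionized at physiological pH are Lys/Arg (+1) and Asp/Glu (−1); with His treated as neutral, nothing else contributes.
Positive (K, R): none → +0.
Negative (D, E): E4, D8, E13, E14, E17, D24, D27 → −7.
The N-terminus (+1) and C-terminus (−1) cancel.
Net charge = (+0) + (−7) = −7.

-7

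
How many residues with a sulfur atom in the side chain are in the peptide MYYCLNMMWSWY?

4

The sulfur-bearing residues are cysteine (–SH) and methionine (–S–CH₃).
Matching residues: M1, C4, M7, M8.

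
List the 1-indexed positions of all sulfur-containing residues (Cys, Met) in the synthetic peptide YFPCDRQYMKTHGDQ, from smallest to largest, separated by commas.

Matching residues: C4, M9.

4, 9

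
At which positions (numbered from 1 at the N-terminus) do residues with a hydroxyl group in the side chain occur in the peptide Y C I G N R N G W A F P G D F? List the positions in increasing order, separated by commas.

1

Serine (S), threonine (T), and tyrosine (Y) each carry a hydroxyl group on the side chain.
Matching residues: Y1.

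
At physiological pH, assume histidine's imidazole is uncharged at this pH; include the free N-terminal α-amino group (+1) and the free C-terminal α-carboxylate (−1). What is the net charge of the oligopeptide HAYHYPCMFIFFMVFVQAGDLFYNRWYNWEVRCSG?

0

Near pH 7.4, K and R contribute +1 each, D and E contribute −1 each, and every other side chain (His included, as stated) is uncharged.
Positive (K, R): R25, R32 → +2.
Negative (D, E): D20, E30 → −2.
The N-terminus (+1) and C-terminus (−1) cancel.
Net charge = (+2) + (−2) = 0.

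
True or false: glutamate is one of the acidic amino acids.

Only D (aspartate) and E (glutamate) carry a side-chain carboxylic acid.
Glutamate is in this group.

True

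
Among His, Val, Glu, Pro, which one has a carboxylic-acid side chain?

Only D (aspartate) and E (glutamate) carry a side-chain carboxylic acid.
Of the listed options, only Glu belongs to this group.

Glu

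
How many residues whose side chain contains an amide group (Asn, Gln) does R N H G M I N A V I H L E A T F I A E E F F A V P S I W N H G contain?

3

Matching residues: N2, N7, N29.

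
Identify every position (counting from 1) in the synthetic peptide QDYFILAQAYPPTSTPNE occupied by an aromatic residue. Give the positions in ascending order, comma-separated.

F, W, and Y each carry an aromatic ring on the side chain.
Matching residues: Y3, F4, Y10.

3, 4, 10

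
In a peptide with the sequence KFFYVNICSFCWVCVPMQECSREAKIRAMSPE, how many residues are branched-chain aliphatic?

Valine (V), leucine (L), and isoleucine (I) are the branched-chain amino acids.
Matching residues: V5, I7, V13, V15, I26.

5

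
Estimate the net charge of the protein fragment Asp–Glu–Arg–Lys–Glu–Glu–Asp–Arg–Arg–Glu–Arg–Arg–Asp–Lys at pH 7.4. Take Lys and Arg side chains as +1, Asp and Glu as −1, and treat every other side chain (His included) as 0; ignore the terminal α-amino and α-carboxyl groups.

0

Positive (K, R): Arg3, Lys4, Arg8, Arg9, Arg11, Arg12, Lys14 → +7.
Negative (D, E): Asp1, Glu2, Glu5, Glu6, Asp7, Glu10, Asp13 → −7.
Net charge = (+7) + (−7) = 0.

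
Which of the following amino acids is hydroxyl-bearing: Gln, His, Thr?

The –OH-bearing residues are Ser, Thr (aliphatic alcohols), and Tyr (phenol).
Of the listed options, only Thr belongs to this group.

Thr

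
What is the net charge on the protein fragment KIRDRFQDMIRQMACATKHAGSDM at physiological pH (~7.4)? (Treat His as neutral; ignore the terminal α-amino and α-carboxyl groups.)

+2

The side chains ionized at physiological pH are Lys/Arg (+1) and Asp/Glu (−1); with His treated as neutral, nothing else contributes.
Positive (K, R): K1, R3, R5, R11, K18 → +5.
Negative (D, E): D4, D8, D23 → −3.
Net charge = (+5) + (−3) = +2.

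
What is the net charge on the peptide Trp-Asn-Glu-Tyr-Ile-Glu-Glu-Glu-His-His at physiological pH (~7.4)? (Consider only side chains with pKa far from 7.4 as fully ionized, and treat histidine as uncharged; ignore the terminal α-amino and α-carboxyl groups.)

At pH ~7.4 the Lys and Arg side chains are protonated (+1), the Asp and Glu side chains are deprotonated (−1), and with His taken as neutral all other side chains carry no charge.
Positive (K, R): none → +0.
Negative (D, E): Glu3, Glu6, Glu7, Glu8 → −4.
Net charge = (+0) + (−4) = −4.

-4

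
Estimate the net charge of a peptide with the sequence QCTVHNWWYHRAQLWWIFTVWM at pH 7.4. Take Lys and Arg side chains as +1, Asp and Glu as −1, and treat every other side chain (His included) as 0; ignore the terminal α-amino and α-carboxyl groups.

Positive (K, R): R11 → +1.
Negative (D, E): none → −0.
Net charge = (+1) + (−0) = +1.

+1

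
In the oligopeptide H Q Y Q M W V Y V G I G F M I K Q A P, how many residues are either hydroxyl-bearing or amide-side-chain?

5

Hydroxyl-bearing: S, T, Y. Amide-side-chain: N, Q.
Hydroxyl-bearing residues here: Y3, Y8 (2).
Amide-side-chain residues here: Q2, Q4, Q17 (3).
The two groups share no amino acid, so total = 2 + 3 = 5.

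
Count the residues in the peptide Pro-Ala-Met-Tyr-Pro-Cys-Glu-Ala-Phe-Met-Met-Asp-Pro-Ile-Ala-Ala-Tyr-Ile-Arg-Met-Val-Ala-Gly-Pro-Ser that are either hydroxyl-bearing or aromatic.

4

Hydroxyl-bearing: S, T, Y. Aromatic: F, W, Y.
Hydroxyl-bearing residues here: Tyr4, Tyr17, Ser25 (3).
Aromatic residues here: Tyr4, Phe9, Tyr17 (3).
Y is in both groups, so the 2 Y residues must not be double-counted.
Total = 3 + 3 − 2 = 4.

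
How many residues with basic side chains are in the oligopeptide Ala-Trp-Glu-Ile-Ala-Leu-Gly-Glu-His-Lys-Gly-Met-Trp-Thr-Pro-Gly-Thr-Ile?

2

Lysine (K), arginine (R), and histidine (H) have basic, nitrogen-containing side chains.
Matching residues: His9, Lys10.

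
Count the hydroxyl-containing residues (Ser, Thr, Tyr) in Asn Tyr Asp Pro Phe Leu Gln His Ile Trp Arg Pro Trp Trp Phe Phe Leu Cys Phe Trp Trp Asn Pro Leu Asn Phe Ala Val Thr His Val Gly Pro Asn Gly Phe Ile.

2

Matching residues: Tyr2, Thr29.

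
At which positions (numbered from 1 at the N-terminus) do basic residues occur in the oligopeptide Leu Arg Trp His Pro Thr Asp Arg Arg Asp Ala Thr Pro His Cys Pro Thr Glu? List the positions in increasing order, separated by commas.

2, 4, 8, 9, 14

The basic amino acids are Lys (K), Arg (R), and His (H).
Matching residues: Arg2, His4, Arg8, Arg9, His14.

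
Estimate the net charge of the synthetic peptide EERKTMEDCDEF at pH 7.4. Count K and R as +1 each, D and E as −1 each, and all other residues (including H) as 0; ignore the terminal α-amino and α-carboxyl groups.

-4

Positive (K, R): R3, K4 → +2.
Negative (D, E): E1, E2, E7, D8, D10, E11 → −6.
Net charge = (+2) + (−6) = −4.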